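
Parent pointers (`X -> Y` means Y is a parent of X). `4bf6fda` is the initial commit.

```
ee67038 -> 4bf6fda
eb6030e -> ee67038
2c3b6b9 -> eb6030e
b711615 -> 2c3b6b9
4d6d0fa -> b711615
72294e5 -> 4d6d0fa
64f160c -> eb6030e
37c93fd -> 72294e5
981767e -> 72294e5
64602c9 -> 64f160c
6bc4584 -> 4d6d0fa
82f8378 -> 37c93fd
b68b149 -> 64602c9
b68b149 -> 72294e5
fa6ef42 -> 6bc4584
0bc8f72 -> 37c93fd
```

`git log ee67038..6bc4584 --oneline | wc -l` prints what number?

Reachable from 6bc4584: {2c3b6b9, 4bf6fda, 4d6d0fa, 6bc4584, b711615, eb6030e, ee67038}.
Reachable from ee67038: {4bf6fda, ee67038}.
In 6bc4584's history but not ee67038's: {2c3b6b9, 4d6d0fa, 6bc4584, b711615, eb6030e} — 5 commits.

5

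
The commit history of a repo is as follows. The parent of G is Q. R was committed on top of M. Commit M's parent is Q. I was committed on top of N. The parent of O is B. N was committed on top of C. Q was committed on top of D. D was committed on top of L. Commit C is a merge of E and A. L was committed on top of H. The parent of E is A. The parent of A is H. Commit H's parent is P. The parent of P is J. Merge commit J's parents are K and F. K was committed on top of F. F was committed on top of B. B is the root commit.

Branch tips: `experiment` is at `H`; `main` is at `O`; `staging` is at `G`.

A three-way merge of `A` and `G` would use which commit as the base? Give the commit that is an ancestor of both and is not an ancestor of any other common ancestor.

H

Ancestors of A: {A, B, F, H, J, K, P}.
Ancestors of G: {B, D, F, G, H, J, K, L, P, Q}.
Common ancestors: {B, F, H, J, K, P}.
Among these, H is not an ancestor of any other common ancestor — it is the merge base.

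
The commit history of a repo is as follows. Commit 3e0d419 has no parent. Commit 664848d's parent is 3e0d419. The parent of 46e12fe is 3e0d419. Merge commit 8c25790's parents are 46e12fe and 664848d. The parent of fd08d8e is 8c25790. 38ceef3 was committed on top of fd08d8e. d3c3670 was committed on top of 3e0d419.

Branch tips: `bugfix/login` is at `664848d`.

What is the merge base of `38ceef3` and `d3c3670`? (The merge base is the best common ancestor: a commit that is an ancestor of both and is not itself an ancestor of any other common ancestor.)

Ancestors of 38ceef3: {38ceef3, 3e0d419, 46e12fe, 664848d, 8c25790, fd08d8e}.
Ancestors of d3c3670: {3e0d419, d3c3670}.
Common ancestors: {3e0d419}.
The only common ancestor is 3e0d419, so it is the merge base.

3e0d419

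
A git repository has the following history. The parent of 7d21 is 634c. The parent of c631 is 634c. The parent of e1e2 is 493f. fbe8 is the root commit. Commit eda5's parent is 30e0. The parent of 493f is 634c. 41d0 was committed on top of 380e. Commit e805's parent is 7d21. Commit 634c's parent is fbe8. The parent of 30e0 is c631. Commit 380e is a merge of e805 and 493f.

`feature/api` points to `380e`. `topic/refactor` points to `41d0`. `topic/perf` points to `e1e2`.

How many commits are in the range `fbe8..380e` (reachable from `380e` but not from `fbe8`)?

5

Reachable from 380e: {380e, 493f, 634c, 7d21, e805, fbe8}.
Reachable from fbe8: {fbe8}.
In 380e's history but not fbe8's: {380e, 493f, 634c, 7d21, e805} — 5 commits.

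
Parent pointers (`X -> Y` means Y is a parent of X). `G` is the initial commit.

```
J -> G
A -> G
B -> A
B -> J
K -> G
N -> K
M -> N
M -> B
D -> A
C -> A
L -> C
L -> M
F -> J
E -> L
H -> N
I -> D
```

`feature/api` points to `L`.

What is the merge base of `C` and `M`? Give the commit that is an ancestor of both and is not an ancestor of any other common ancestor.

A

Ancestors of C: {A, C, G}.
Ancestors of M: {A, B, G, J, K, M, N}.
Common ancestors: {A, G}.
Among these, A is not an ancestor of any other common ancestor — it is the merge base.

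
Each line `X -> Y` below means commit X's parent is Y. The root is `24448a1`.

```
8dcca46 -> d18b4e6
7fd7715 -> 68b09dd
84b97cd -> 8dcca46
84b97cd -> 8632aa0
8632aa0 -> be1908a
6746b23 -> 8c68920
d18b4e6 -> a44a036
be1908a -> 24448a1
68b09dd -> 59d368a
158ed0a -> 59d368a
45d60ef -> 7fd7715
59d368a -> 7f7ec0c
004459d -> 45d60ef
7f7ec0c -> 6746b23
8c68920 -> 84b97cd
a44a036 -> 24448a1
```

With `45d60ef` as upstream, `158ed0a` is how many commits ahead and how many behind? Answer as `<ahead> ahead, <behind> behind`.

1 ahead, 3 behind

Reachable from 158ed0a: {158ed0a, 24448a1, 59d368a, 6746b23, 7f7ec0c, 84b97cd, 8632aa0, 8c68920, 8dcca46, a44a036, be1908a, d18b4e6}.
Reachable from 45d60ef: {24448a1, 45d60ef, 59d368a, 6746b23, 68b09dd, 7f7ec0c, 7fd7715, 84b97cd, 8632aa0, 8c68920, 8dcca46, a44a036, be1908a, d18b4e6}.
Only in 158ed0a's history (ahead): {158ed0a} — 1.
Only in 45d60ef's history (behind): {45d60ef, 68b09dd, 7fd7715} — 3.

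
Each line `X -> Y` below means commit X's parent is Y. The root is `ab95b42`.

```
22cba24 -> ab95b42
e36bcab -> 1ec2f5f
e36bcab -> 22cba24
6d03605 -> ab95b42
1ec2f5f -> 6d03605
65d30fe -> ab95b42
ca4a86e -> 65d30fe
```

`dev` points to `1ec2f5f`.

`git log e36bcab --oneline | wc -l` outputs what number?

Walking parent pointers from e36bcab: reachable set = {1ec2f5f, 22cba24, 6d03605, ab95b42, e36bcab}.
That is 5 commits.

5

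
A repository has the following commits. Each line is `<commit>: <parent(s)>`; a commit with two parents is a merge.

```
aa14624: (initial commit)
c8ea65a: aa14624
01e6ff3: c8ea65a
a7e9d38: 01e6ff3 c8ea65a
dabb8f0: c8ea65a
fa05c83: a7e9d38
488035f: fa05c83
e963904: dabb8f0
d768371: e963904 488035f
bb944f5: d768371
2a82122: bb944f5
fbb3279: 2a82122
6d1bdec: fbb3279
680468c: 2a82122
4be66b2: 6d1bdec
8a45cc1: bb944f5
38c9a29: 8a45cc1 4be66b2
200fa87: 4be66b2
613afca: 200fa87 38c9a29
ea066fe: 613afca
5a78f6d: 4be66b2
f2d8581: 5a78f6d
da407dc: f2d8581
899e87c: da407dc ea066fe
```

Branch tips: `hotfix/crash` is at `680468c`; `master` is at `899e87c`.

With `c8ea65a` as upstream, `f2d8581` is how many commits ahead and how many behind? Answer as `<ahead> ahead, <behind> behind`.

Reachable from f2d8581: {01e6ff3, 2a82122, 488035f, 4be66b2, 5a78f6d, 6d1bdec, a7e9d38, aa14624, bb944f5, c8ea65a, d768371, dabb8f0, e963904, f2d8581, fa05c83, fbb3279}.
Reachable from c8ea65a: {aa14624, c8ea65a}.
Only in f2d8581's history (ahead): {01e6ff3, 2a82122, 488035f, 4be66b2, 5a78f6d, 6d1bdec, a7e9d38, bb944f5, d768371, dabb8f0, e963904, f2d8581, fa05c83, fbb3279} — 14.
Only in c8ea65a's history (behind): {} — 0.

14 ahead, 0 behind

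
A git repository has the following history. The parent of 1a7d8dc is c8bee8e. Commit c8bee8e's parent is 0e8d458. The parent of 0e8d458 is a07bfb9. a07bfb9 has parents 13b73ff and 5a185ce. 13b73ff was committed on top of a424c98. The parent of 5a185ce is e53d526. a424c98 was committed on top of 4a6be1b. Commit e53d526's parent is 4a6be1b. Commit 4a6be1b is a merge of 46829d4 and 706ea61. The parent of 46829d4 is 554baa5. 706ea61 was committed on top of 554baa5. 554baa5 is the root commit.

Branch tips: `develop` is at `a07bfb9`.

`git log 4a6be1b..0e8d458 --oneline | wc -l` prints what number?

Reachable from 0e8d458: {0e8d458, 13b73ff, 46829d4, 4a6be1b, 554baa5, 5a185ce, 706ea61, a07bfb9, a424c98, e53d526}.
Reachable from 4a6be1b: {46829d4, 4a6be1b, 554baa5, 706ea61}.
In 0e8d458's history but not 4a6be1b's: {0e8d458, 13b73ff, 5a185ce, a07bfb9, a424c98, e53d526} — 6 commits.

6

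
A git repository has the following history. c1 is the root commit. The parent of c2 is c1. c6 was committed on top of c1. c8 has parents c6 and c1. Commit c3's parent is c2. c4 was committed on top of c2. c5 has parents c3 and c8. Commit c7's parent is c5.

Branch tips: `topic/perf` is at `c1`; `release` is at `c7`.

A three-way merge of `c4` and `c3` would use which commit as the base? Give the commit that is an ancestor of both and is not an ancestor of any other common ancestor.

c2

Ancestors of c4: {c1, c2, c4}.
Ancestors of c3: {c1, c2, c3}.
Common ancestors: {c1, c2}.
Among these, c2 is not an ancestor of any other common ancestor — it is the merge base.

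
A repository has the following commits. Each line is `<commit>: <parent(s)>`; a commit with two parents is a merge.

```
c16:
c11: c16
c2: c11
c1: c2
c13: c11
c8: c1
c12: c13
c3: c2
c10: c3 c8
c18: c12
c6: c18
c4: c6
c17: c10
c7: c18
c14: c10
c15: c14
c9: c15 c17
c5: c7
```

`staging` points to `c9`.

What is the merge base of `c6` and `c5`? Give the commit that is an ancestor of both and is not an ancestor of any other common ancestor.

Ancestors of c6: {c11, c12, c13, c16, c18, c6}.
Ancestors of c5: {c11, c12, c13, c16, c18, c5, c7}.
Common ancestors: {c11, c12, c13, c16, c18}.
Among these, c18 is not an ancestor of any other common ancestor — it is the merge base.

c18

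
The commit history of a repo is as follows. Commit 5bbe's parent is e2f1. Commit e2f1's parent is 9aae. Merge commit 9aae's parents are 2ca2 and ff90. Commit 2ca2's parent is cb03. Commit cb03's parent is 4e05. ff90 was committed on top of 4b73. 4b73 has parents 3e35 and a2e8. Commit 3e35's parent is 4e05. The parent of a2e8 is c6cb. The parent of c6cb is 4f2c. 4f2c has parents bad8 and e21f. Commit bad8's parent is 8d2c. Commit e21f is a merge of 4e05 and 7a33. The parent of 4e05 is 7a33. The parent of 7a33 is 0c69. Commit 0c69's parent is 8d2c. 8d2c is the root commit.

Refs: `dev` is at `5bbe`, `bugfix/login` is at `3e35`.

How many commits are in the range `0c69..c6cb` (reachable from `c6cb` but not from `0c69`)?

6

Reachable from c6cb: {0c69, 4e05, 4f2c, 7a33, 8d2c, bad8, c6cb, e21f}.
Reachable from 0c69: {0c69, 8d2c}.
In c6cb's history but not 0c69's: {4e05, 4f2c, 7a33, bad8, c6cb, e21f} — 6 commits.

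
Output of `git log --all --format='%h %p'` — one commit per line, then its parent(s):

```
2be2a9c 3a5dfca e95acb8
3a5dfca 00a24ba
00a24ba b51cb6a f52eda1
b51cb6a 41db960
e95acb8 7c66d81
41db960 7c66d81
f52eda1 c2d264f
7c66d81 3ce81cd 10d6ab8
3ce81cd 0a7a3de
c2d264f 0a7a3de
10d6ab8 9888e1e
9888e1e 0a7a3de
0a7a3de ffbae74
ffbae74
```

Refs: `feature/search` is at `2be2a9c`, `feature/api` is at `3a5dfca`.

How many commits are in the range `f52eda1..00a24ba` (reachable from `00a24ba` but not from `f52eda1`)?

Reachable from 00a24ba: {00a24ba, 0a7a3de, 10d6ab8, 3ce81cd, 41db960, 7c66d81, 9888e1e, b51cb6a, c2d264f, f52eda1, ffbae74}.
Reachable from f52eda1: {0a7a3de, c2d264f, f52eda1, ffbae74}.
In 00a24ba's history but not f52eda1's: {00a24ba, 10d6ab8, 3ce81cd, 41db960, 7c66d81, 9888e1e, b51cb6a} — 7 commits.

7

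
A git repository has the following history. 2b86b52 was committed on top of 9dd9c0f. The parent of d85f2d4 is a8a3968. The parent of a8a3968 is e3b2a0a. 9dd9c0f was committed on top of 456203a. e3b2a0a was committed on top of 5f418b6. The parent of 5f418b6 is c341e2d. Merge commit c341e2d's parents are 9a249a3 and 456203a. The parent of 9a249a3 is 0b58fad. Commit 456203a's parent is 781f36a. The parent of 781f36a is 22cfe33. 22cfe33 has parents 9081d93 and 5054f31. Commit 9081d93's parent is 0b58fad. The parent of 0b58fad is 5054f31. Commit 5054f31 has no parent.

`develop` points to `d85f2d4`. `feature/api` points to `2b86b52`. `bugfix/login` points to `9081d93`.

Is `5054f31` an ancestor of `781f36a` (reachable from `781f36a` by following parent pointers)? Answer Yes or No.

Yes

Ancestors of 781f36a (commits reachable by following parents): {0b58fad, 22cfe33, 5054f31, 781f36a, 9081d93}.
5054f31 is in that set, so it is an ancestor of 781f36a.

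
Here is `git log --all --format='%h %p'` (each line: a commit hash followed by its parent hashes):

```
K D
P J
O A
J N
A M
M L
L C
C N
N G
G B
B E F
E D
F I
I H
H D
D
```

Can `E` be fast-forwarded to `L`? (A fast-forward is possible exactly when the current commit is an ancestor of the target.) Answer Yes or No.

A fast-forward from E to L is possible iff E is an ancestor of L.
Ancestors of L: {B, C, D, E, F, G, H, I, L, N}.
E is among them, so fast-forward is possible.

Yes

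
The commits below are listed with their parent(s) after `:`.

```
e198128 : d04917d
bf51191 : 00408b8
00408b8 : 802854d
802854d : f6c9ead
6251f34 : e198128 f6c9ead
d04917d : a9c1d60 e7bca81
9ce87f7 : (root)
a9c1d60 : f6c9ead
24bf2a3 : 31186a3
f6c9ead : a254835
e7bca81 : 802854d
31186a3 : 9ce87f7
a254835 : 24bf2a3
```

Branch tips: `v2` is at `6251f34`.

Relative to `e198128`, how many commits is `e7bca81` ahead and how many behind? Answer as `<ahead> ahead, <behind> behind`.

0 ahead, 3 behind

Reachable from e7bca81: {24bf2a3, 31186a3, 802854d, 9ce87f7, a254835, e7bca81, f6c9ead}.
Reachable from e198128: {24bf2a3, 31186a3, 802854d, 9ce87f7, a254835, a9c1d60, d04917d, e198128, e7bca81, f6c9ead}.
Only in e7bca81's history (ahead): {} — 0.
Only in e198128's history (behind): {a9c1d60, d04917d, e198128} — 3.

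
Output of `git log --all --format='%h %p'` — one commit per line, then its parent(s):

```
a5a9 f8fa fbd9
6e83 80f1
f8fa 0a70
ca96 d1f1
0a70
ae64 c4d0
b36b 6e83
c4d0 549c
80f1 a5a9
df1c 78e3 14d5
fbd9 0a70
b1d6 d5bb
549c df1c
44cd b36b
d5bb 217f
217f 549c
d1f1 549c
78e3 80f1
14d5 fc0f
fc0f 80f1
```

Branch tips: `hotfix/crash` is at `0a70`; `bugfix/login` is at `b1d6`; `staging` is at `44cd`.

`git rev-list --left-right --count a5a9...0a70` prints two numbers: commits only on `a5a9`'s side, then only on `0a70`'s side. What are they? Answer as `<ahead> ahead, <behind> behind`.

Reachable from a5a9: {0a70, a5a9, f8fa, fbd9}.
Reachable from 0a70: {0a70}.
Only in a5a9's history (ahead): {a5a9, f8fa, fbd9} — 3.
Only in 0a70's history (behind): {} — 0.

3 ahead, 0 behind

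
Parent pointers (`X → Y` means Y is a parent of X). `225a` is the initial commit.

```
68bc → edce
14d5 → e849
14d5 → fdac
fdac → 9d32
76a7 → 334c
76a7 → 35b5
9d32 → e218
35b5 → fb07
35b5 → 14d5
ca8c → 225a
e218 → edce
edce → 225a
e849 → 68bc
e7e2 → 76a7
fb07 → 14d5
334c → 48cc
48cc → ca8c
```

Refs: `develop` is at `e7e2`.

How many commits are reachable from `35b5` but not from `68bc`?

7

Reachable from 35b5: {14d5, 225a, 35b5, 68bc, 9d32, e218, e849, edce, fb07, fdac}.
Reachable from 68bc: {225a, 68bc, edce}.
In 35b5's history but not 68bc's: {14d5, 35b5, 9d32, e218, e849, fb07, fdac} — 7 commits.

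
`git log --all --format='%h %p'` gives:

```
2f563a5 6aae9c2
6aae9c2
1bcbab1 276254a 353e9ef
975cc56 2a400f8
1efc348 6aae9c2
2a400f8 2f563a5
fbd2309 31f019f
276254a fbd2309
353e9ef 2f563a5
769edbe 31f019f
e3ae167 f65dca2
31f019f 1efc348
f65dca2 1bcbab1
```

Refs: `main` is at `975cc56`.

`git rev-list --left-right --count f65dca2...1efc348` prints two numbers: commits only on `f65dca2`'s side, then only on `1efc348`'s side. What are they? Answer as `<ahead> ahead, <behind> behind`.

7 ahead, 0 behind

Reachable from f65dca2: {1bcbab1, 1efc348, 276254a, 2f563a5, 31f019f, 353e9ef, 6aae9c2, f65dca2, fbd2309}.
Reachable from 1efc348: {1efc348, 6aae9c2}.
Only in f65dca2's history (ahead): {1bcbab1, 276254a, 2f563a5, 31f019f, 353e9ef, f65dca2, fbd2309} — 7.
Only in 1efc348's history (behind): {} — 0.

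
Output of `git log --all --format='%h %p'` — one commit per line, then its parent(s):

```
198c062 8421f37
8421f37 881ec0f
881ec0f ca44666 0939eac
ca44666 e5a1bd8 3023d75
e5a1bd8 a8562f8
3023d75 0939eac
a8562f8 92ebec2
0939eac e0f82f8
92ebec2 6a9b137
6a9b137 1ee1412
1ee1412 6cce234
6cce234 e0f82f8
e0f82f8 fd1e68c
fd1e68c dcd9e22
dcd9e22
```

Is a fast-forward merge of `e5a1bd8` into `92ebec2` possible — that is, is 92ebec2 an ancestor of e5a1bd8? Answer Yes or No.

A fast-forward from 92ebec2 to e5a1bd8 is possible iff 92ebec2 is an ancestor of e5a1bd8.
Ancestors of e5a1bd8: {1ee1412, 6a9b137, 6cce234, 92ebec2, a8562f8, dcd9e22, e0f82f8, e5a1bd8, fd1e68c}.
92ebec2 is among them, so fast-forward is possible.

Yes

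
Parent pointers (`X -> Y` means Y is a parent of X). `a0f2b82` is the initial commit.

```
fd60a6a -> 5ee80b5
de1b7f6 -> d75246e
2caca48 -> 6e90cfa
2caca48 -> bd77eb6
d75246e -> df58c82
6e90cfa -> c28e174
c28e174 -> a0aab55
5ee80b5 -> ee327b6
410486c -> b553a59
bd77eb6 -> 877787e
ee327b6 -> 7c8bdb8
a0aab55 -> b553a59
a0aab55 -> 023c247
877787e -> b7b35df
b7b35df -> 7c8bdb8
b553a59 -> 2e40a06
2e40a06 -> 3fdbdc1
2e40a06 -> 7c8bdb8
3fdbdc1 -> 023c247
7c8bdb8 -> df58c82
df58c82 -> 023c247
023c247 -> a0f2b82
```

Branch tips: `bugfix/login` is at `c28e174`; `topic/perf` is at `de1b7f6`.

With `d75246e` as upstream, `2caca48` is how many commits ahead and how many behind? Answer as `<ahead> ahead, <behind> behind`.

Reachable from 2caca48: {023c247, 2caca48, 2e40a06, 3fdbdc1, 6e90cfa, 7c8bdb8, 877787e, a0aab55, a0f2b82, b553a59, b7b35df, bd77eb6, c28e174, df58c82}.
Reachable from d75246e: {023c247, a0f2b82, d75246e, df58c82}.
Only in 2caca48's history (ahead): {2caca48, 2e40a06, 3fdbdc1, 6e90cfa, 7c8bdb8, 877787e, a0aab55, b553a59, b7b35df, bd77eb6, c28e174} — 11.
Only in d75246e's history (behind): {d75246e} — 1.

11 ahead, 1 behind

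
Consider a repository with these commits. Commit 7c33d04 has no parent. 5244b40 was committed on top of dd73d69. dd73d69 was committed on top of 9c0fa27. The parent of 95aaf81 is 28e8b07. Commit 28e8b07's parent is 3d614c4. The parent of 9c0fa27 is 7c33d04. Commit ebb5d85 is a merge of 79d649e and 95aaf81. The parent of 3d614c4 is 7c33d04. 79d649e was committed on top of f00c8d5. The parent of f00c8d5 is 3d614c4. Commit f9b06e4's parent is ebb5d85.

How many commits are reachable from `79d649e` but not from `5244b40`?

Reachable from 79d649e: {3d614c4, 79d649e, 7c33d04, f00c8d5}.
Reachable from 5244b40: {5244b40, 7c33d04, 9c0fa27, dd73d69}.
In 79d649e's history but not 5244b40's: {3d614c4, 79d649e, f00c8d5} — 3 commits.

3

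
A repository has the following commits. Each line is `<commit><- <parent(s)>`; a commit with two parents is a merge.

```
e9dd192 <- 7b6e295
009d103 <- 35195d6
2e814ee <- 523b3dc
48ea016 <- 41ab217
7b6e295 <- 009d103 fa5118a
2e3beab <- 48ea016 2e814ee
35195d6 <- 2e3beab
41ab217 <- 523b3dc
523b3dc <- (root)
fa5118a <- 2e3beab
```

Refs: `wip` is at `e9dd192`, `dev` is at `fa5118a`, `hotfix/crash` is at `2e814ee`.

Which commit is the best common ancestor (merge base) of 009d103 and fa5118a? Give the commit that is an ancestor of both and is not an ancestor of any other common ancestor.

2e3beab

Ancestors of 009d103: {009d103, 2e3beab, 2e814ee, 35195d6, 41ab217, 48ea016, 523b3dc}.
Ancestors of fa5118a: {2e3beab, 2e814ee, 41ab217, 48ea016, 523b3dc, fa5118a}.
Common ancestors: {2e3beab, 2e814ee, 41ab217, 48ea016, 523b3dc}.
Among these, 2e3beab is not an ancestor of any other common ancestor — it is the merge base.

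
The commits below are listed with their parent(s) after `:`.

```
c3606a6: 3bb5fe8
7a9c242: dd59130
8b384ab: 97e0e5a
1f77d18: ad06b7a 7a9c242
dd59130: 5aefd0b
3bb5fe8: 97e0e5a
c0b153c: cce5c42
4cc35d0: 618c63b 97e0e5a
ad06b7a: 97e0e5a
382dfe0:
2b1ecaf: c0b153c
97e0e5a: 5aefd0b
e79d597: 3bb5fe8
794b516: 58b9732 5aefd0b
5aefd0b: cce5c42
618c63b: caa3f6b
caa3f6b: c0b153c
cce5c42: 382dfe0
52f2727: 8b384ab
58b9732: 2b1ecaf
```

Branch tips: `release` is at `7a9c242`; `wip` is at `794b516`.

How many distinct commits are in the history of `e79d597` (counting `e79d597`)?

Walking parent pointers from e79d597: reachable set = {382dfe0, 3bb5fe8, 5aefd0b, 97e0e5a, cce5c42, e79d597}.
That is 6 commits.

6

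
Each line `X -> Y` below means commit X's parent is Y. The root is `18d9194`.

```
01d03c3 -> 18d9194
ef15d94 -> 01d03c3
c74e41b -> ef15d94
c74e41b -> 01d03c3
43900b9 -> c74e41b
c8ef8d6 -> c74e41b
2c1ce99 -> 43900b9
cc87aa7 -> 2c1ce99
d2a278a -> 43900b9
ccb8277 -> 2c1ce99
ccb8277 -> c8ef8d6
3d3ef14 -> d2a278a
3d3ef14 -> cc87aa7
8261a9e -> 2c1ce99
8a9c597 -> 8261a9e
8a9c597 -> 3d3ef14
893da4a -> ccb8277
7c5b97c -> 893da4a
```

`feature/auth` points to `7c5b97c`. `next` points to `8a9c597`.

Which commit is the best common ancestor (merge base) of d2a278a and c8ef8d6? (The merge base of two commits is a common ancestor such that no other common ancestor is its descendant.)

c74e41b

Ancestors of d2a278a: {01d03c3, 18d9194, 43900b9, c74e41b, d2a278a, ef15d94}.
Ancestors of c8ef8d6: {01d03c3, 18d9194, c74e41b, c8ef8d6, ef15d94}.
Common ancestors: {01d03c3, 18d9194, c74e41b, ef15d94}.
Among these, c74e41b is not an ancestor of any other common ancestor — it is the merge base.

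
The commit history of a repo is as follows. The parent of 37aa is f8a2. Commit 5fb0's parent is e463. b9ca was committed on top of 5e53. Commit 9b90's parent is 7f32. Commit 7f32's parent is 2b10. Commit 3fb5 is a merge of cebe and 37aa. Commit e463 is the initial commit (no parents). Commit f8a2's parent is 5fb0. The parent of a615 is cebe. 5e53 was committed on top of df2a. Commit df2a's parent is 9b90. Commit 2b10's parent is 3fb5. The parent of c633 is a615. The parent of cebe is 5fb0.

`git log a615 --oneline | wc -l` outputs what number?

4

Walking parent pointers from a615: reachable set = {5fb0, a615, cebe, e463}.
That is 4 commits.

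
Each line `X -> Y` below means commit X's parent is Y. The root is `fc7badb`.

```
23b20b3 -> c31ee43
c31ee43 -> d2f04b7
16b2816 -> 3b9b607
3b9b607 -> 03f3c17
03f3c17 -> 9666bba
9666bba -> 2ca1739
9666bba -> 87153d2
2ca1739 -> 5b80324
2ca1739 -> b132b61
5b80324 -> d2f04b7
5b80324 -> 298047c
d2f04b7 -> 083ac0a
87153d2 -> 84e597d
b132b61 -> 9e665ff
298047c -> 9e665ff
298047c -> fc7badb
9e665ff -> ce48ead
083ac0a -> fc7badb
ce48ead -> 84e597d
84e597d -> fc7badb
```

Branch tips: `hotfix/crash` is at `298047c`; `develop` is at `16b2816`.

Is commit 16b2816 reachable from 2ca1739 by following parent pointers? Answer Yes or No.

No

Ancestors of 2ca1739: {083ac0a, 298047c, 2ca1739, 5b80324, 84e597d, 9e665ff, b132b61, ce48ead, d2f04b7, fc7badb}.
16b2816 is not in that set, so it is not an ancestor of 2ca1739.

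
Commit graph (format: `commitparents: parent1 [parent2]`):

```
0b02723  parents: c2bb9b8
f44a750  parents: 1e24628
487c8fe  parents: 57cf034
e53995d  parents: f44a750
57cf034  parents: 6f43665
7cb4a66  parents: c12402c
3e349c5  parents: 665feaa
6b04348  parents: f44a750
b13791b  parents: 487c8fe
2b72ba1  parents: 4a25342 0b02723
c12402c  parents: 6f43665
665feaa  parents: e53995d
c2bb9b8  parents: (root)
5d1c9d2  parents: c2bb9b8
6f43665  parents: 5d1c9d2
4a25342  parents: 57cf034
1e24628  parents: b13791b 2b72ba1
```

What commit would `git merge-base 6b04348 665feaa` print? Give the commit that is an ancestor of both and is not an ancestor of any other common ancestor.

f44a750

Ancestors of 6b04348: {0b02723, 1e24628, 2b72ba1, 487c8fe, 4a25342, 57cf034, 5d1c9d2, 6b04348, 6f43665, b13791b, c2bb9b8, f44a750}.
Ancestors of 665feaa: {0b02723, 1e24628, 2b72ba1, 487c8fe, 4a25342, 57cf034, 5d1c9d2, 665feaa, 6f43665, b13791b, c2bb9b8, e53995d, f44a750}.
Common ancestors: {0b02723, 1e24628, 2b72ba1, 487c8fe, 4a25342, 57cf034, 5d1c9d2, 6f43665, b13791b, c2bb9b8, f44a750}.
Among these, f44a750 is not an ancestor of any other common ancestor — it is the merge base.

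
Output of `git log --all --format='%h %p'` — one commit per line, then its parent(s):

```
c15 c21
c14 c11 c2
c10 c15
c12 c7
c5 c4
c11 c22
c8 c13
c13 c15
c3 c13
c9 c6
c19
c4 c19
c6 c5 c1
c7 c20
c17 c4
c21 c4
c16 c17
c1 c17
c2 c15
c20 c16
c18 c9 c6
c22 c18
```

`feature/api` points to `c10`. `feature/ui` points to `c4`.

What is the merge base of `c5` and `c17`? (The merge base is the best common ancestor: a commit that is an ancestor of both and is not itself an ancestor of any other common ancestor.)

c4

Ancestors of c5: {c19, c4, c5}.
Ancestors of c17: {c17, c19, c4}.
Common ancestors: {c19, c4}.
Among these, c4 is not an ancestor of any other common ancestor — it is the merge base.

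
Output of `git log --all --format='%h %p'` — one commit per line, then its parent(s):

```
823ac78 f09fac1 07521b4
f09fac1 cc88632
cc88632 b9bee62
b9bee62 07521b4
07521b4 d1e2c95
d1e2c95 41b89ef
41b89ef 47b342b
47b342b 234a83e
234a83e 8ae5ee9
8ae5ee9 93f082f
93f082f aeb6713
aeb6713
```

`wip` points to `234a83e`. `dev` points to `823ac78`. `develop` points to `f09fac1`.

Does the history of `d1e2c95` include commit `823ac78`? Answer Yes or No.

No

Ancestors of d1e2c95: {234a83e, 41b89ef, 47b342b, 8ae5ee9, 93f082f, aeb6713, d1e2c95}.
823ac78 is not in that set, so it is not an ancestor of d1e2c95.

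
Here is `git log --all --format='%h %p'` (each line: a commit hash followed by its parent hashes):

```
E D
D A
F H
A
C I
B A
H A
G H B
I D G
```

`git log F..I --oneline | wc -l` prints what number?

Reachable from I: {A, B, D, G, H, I}.
Reachable from F: {A, F, H}.
In I's history but not F's: {B, D, G, I} — 4 commits.

4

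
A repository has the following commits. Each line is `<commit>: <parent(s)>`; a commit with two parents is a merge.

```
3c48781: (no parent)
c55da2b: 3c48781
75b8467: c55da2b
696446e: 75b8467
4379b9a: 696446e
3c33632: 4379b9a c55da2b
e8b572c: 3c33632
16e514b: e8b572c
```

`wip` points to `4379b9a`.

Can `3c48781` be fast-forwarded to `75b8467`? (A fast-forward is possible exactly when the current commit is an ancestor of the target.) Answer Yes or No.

A fast-forward from 3c48781 to 75b8467 is possible iff 3c48781 is an ancestor of 75b8467.
Ancestors of 75b8467: {3c48781, 75b8467, c55da2b}.
3c48781 is among them, so fast-forward is possible.

Yes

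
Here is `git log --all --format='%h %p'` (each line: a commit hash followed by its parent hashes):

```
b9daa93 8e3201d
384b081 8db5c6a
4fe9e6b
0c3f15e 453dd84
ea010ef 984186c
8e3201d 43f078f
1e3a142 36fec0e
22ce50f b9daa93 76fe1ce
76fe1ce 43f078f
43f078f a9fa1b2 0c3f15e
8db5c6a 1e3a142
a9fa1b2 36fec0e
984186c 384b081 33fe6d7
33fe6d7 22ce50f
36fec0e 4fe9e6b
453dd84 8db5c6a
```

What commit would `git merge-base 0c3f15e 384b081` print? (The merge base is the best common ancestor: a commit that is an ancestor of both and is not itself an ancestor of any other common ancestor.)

8db5c6a

Ancestors of 0c3f15e: {0c3f15e, 1e3a142, 36fec0e, 453dd84, 4fe9e6b, 8db5c6a}.
Ancestors of 384b081: {1e3a142, 36fec0e, 384b081, 4fe9e6b, 8db5c6a}.
Common ancestors: {1e3a142, 36fec0e, 4fe9e6b, 8db5c6a}.
Among these, 8db5c6a is not an ancestor of any other common ancestor — it is the merge base.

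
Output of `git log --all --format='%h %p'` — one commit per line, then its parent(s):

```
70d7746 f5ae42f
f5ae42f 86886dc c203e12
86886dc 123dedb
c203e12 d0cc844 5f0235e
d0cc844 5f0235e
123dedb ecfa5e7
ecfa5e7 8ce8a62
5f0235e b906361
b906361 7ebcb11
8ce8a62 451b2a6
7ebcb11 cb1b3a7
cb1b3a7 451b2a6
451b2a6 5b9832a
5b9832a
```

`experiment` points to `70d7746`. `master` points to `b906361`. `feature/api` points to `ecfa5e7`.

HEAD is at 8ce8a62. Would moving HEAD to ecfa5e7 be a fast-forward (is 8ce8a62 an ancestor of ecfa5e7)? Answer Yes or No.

A fast-forward from 8ce8a62 to ecfa5e7 is possible iff 8ce8a62 is an ancestor of ecfa5e7.
Ancestors of ecfa5e7: {451b2a6, 5b9832a, 8ce8a62, ecfa5e7}.
8ce8a62 is among them, so fast-forward is possible.

Yes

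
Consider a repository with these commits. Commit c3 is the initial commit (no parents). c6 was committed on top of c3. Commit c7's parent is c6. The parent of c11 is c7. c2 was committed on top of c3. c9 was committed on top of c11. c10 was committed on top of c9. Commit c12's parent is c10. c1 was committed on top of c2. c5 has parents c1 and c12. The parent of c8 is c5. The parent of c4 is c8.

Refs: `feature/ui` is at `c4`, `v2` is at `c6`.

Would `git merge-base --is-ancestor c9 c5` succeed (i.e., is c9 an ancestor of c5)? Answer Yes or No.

Ancestors of c5 (commits reachable by following parents): {c1, c10, c11, c12, c2, c3, c5, c6, c7, c9}.
c9 is in that set, so it is an ancestor of c5.

Yes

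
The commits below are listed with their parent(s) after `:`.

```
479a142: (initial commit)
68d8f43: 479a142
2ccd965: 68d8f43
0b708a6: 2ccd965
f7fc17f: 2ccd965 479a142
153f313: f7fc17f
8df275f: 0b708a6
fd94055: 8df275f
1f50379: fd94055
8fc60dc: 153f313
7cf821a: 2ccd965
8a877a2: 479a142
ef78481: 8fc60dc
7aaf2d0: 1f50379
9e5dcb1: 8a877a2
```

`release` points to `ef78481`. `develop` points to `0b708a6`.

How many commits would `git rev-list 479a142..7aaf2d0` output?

7

Reachable from 7aaf2d0: {0b708a6, 1f50379, 2ccd965, 479a142, 68d8f43, 7aaf2d0, 8df275f, fd94055}.
Reachable from 479a142: {479a142}.
In 7aaf2d0's history but not 479a142's: {0b708a6, 1f50379, 2ccd965, 68d8f43, 7aaf2d0, 8df275f, fd94055} — 7 commits.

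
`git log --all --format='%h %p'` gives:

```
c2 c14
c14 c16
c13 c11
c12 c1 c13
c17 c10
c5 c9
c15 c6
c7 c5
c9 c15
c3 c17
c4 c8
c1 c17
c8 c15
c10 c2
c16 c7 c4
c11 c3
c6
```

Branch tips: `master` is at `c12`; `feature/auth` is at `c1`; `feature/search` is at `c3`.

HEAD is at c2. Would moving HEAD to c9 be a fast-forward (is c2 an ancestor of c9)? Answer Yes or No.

A fast-forward from c2 to c9 is possible iff c2 is an ancestor of c9.
Ancestors of c9: {c15, c6, c9}.
c2 is not among them, so fast-forward is not possible.

No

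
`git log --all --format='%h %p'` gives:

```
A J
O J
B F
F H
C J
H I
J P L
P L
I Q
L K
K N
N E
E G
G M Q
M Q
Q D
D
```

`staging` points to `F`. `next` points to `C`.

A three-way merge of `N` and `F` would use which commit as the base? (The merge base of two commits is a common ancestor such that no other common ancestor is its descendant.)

Ancestors of N: {D, E, G, M, N, Q}.
Ancestors of F: {D, F, H, I, Q}.
Common ancestors: {D, Q}.
Among these, Q is not an ancestor of any other common ancestor — it is the merge base.

Q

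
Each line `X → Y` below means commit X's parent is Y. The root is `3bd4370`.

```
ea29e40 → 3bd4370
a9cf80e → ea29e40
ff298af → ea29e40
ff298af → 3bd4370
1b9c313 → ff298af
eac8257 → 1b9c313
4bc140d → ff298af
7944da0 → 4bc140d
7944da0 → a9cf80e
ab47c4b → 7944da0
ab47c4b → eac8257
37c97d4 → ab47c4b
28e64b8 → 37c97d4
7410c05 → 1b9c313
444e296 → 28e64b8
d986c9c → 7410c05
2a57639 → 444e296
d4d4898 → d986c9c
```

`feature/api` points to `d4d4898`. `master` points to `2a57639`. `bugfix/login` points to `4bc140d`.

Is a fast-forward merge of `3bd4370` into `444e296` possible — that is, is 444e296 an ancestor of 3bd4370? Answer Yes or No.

A fast-forward from 444e296 to 3bd4370 is possible iff 444e296 is an ancestor of 3bd4370.
Ancestors of 3bd4370: {3bd4370}.
444e296 is not among them, so fast-forward is not possible.

No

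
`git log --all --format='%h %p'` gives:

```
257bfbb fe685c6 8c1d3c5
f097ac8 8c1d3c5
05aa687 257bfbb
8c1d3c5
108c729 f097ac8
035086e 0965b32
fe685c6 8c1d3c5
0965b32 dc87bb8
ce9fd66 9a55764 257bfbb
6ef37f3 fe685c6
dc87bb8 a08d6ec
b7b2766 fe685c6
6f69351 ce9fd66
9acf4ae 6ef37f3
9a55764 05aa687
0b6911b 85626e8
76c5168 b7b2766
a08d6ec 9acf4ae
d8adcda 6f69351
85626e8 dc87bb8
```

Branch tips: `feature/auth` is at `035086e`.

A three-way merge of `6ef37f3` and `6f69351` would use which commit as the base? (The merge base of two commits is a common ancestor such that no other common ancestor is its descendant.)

Ancestors of 6ef37f3: {6ef37f3, 8c1d3c5, fe685c6}.
Ancestors of 6f69351: {05aa687, 257bfbb, 6f69351, 8c1d3c5, 9a55764, ce9fd66, fe685c6}.
Common ancestors: {8c1d3c5, fe685c6}.
Among these, fe685c6 is not an ancestor of any other common ancestor — it is the merge base.

fe685c6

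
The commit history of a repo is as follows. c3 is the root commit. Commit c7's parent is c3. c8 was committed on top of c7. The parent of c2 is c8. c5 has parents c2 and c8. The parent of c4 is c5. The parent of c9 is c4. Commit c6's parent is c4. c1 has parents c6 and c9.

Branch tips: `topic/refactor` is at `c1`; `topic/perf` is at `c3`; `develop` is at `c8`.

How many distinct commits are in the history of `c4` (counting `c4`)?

Walking parent pointers from c4: reachable set = {c2, c3, c4, c5, c7, c8}.
That is 6 commits.

6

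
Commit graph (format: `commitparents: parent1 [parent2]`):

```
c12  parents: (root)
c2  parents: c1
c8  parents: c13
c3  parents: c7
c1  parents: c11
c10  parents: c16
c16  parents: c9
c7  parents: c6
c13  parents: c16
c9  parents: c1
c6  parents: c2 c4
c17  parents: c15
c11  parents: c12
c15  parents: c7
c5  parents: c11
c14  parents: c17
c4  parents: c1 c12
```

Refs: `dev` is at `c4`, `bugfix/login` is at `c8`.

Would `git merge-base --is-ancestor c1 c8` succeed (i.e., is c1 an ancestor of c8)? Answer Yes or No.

Yes

Ancestors of c8 (commits reachable by following parents): {c1, c11, c12, c13, c16, c8, c9}.
c1 is in that set, so it is an ancestor of c8.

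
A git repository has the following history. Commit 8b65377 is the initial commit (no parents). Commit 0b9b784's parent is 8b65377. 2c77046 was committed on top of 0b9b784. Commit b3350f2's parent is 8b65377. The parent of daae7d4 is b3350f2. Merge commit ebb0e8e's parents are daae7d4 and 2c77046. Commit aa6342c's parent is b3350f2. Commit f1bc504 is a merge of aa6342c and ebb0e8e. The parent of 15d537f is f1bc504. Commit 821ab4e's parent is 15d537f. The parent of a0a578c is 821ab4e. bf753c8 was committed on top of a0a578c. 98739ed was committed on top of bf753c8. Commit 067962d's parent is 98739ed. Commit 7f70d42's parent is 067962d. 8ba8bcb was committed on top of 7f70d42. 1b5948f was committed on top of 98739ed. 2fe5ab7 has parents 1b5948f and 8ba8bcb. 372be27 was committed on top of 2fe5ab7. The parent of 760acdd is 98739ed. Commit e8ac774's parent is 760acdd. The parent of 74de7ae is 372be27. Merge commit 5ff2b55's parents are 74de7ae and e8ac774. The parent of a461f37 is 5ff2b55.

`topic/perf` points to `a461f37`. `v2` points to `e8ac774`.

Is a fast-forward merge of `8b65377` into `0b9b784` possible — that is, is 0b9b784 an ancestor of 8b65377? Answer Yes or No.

No

A fast-forward from 0b9b784 to 8b65377 is possible iff 0b9b784 is an ancestor of 8b65377.
Ancestors of 8b65377: {8b65377}.
0b9b784 is not among them, so fast-forward is not possible.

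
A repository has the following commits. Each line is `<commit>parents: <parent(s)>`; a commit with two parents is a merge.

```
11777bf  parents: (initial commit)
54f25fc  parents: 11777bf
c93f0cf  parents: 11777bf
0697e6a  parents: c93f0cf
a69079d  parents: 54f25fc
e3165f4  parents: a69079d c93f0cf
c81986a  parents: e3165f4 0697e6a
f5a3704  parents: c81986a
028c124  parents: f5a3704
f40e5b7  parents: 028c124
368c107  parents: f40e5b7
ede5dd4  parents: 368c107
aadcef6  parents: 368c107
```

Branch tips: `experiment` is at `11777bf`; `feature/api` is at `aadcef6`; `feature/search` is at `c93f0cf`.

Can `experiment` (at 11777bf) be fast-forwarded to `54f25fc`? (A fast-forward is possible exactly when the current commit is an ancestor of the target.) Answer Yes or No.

A fast-forward from 11777bf to 54f25fc is possible iff 11777bf is an ancestor of 54f25fc.
Ancestors of 54f25fc: {11777bf, 54f25fc}.
11777bf is among them, so fast-forward is possible.

Yes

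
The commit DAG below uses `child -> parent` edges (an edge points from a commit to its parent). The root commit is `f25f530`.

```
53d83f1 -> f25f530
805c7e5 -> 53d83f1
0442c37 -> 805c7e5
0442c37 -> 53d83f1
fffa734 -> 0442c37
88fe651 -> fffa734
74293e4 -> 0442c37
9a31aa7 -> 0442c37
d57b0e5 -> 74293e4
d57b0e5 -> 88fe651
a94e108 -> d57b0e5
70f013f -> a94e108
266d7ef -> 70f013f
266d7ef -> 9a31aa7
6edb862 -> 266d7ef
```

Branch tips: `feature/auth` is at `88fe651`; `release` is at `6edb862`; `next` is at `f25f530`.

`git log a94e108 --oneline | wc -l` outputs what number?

Walking parent pointers from a94e108: reachable set = {0442c37, 53d83f1, 74293e4, 805c7e5, 88fe651, a94e108, d57b0e5, f25f530, fffa734}.
That is 9 commits.

9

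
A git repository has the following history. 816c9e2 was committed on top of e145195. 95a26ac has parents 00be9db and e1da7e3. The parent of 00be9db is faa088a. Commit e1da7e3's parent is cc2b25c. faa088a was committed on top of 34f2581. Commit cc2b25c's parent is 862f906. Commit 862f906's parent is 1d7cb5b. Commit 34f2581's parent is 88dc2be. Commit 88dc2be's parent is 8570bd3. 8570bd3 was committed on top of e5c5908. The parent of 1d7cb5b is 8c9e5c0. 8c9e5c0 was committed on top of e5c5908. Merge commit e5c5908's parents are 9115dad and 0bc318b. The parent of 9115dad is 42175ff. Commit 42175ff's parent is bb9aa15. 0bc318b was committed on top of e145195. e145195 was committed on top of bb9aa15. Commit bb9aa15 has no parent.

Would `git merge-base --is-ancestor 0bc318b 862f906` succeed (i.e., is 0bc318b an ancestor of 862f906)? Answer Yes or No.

Yes

Ancestors of 862f906 (commits reachable by following parents): {0bc318b, 1d7cb5b, 42175ff, 862f906, 8c9e5c0, 9115dad, bb9aa15, e145195, e5c5908}.
0bc318b is in that set, so it is an ancestor of 862f906.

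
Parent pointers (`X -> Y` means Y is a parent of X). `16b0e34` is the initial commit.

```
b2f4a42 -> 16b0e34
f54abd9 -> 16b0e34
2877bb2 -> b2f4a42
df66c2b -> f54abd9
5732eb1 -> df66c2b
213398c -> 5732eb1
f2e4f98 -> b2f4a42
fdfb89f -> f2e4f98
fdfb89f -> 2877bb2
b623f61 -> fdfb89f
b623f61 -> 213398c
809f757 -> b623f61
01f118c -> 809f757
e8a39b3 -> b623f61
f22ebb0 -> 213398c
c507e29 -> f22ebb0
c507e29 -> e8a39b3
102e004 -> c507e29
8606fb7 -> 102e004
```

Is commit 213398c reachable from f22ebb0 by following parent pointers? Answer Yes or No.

Ancestors of f22ebb0 (commits reachable by following parents): {16b0e34, 213398c, 5732eb1, df66c2b, f22ebb0, f54abd9}.
213398c is in that set, so it is an ancestor of f22ebb0.

Yes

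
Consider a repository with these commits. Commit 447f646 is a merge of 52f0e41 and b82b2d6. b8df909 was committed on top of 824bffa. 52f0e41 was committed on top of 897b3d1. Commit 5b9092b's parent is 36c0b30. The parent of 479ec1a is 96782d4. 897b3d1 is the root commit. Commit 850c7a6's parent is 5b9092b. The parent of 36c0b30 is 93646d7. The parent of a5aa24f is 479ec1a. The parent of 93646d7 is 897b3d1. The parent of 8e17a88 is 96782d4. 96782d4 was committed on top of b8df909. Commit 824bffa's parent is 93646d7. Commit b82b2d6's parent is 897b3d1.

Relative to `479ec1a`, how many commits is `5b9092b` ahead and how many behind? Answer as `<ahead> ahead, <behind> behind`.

Reachable from 5b9092b: {36c0b30, 5b9092b, 897b3d1, 93646d7}.
Reachable from 479ec1a: {479ec1a, 824bffa, 897b3d1, 93646d7, 96782d4, b8df909}.
Only in 5b9092b's history (ahead): {36c0b30, 5b9092b} — 2.
Only in 479ec1a's history (behind): {479ec1a, 824bffa, 96782d4, b8df909} — 4.

2 ahead, 4 behind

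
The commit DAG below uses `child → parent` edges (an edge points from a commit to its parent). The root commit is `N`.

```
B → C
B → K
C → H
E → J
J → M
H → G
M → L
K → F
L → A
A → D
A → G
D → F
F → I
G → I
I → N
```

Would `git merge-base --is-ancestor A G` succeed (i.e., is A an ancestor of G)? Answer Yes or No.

Ancestors of G: {G, I, N}.
A is not in that set, so it is not an ancestor of G.

No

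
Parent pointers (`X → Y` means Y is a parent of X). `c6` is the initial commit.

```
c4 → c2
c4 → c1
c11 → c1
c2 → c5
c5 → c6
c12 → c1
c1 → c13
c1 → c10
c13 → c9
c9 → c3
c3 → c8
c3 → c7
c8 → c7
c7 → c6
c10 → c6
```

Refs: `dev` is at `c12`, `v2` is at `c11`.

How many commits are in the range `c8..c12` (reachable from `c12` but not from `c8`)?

Reachable from c12: {c1, c10, c12, c13, c3, c6, c7, c8, c9}.
Reachable from c8: {c6, c7, c8}.
In c12's history but not c8's: {c1, c10, c12, c13, c3, c9} — 6 commits.

6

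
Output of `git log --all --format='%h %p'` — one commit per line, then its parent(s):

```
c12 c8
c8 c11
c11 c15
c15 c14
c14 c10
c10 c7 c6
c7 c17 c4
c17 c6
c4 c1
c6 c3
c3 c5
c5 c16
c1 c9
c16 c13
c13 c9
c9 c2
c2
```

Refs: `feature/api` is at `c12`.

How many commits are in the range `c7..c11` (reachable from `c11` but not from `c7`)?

Reachable from c11: {c1, c10, c11, c13, c14, c15, c16, c17, c2, c3, c4, c5, c6, c7, c9}.
Reachable from c7: {c1, c13, c16, c17, c2, c3, c4, c5, c6, c7, c9}.
In c11's history but not c7's: {c10, c11, c14, c15} — 4 commits.

4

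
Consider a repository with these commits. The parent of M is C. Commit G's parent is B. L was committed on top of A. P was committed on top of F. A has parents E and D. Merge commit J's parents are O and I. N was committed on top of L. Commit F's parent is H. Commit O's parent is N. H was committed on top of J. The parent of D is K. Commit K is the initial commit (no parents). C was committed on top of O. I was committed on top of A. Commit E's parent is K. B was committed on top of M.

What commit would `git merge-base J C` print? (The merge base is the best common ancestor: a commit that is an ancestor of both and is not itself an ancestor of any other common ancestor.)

O

Ancestors of J: {A, D, E, I, J, K, L, N, O}.
Ancestors of C: {A, C, D, E, K, L, N, O}.
Common ancestors: {A, D, E, K, L, N, O}.
Among these, O is not an ancestor of any other common ancestor — it is the merge base.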